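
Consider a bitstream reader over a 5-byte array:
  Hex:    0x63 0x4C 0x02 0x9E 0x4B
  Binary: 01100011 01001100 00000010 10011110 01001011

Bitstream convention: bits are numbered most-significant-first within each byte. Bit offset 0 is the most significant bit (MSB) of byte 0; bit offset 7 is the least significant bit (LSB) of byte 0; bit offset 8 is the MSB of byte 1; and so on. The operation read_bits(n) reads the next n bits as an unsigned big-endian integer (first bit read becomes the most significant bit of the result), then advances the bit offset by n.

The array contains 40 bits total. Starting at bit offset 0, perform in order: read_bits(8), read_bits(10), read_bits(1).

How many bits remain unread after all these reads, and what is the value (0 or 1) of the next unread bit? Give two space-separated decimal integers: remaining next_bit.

Read 1: bits[0:8] width=8 -> value=99 (bin 01100011); offset now 8 = byte 1 bit 0; 32 bits remain
Read 2: bits[8:18] width=10 -> value=304 (bin 0100110000); offset now 18 = byte 2 bit 2; 22 bits remain
Read 3: bits[18:19] width=1 -> value=0 (bin 0); offset now 19 = byte 2 bit 3; 21 bits remain

Answer: 21 0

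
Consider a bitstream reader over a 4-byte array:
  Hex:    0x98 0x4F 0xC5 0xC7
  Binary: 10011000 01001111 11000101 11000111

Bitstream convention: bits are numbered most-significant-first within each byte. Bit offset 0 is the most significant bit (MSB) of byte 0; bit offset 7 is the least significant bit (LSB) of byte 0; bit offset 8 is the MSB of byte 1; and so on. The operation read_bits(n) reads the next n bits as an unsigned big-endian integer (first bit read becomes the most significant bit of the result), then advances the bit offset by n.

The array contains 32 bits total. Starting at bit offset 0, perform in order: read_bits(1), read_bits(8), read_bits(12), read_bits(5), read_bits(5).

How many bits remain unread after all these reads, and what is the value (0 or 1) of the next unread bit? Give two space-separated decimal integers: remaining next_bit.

Read 1: bits[0:1] width=1 -> value=1 (bin 1); offset now 1 = byte 0 bit 1; 31 bits remain
Read 2: bits[1:9] width=8 -> value=48 (bin 00110000); offset now 9 = byte 1 bit 1; 23 bits remain
Read 3: bits[9:21] width=12 -> value=2552 (bin 100111111000); offset now 21 = byte 2 bit 5; 11 bits remain
Read 4: bits[21:26] width=5 -> value=23 (bin 10111); offset now 26 = byte 3 bit 2; 6 bits remain
Read 5: bits[26:31] width=5 -> value=3 (bin 00011); offset now 31 = byte 3 bit 7; 1 bits remain

Answer: 1 1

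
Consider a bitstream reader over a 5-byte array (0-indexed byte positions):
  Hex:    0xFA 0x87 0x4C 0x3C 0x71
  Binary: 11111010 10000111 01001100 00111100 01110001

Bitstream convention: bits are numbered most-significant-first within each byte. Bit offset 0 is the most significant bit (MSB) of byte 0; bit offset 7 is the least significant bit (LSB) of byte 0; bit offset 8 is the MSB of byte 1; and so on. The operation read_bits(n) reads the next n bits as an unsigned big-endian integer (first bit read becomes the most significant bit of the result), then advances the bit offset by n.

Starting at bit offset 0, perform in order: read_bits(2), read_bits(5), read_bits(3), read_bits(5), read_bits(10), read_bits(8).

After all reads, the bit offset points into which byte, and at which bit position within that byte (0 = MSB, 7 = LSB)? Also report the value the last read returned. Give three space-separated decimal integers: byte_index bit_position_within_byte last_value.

Read 1: bits[0:2] width=2 -> value=3 (bin 11); offset now 2 = byte 0 bit 2; 38 bits remain
Read 2: bits[2:7] width=5 -> value=29 (bin 11101); offset now 7 = byte 0 bit 7; 33 bits remain
Read 3: bits[7:10] width=3 -> value=2 (bin 010); offset now 10 = byte 1 bit 2; 30 bits remain
Read 4: bits[10:15] width=5 -> value=3 (bin 00011); offset now 15 = byte 1 bit 7; 25 bits remain
Read 5: bits[15:25] width=10 -> value=664 (bin 1010011000); offset now 25 = byte 3 bit 1; 15 bits remain
Read 6: bits[25:33] width=8 -> value=120 (bin 01111000); offset now 33 = byte 4 bit 1; 7 bits remain

Answer: 4 1 120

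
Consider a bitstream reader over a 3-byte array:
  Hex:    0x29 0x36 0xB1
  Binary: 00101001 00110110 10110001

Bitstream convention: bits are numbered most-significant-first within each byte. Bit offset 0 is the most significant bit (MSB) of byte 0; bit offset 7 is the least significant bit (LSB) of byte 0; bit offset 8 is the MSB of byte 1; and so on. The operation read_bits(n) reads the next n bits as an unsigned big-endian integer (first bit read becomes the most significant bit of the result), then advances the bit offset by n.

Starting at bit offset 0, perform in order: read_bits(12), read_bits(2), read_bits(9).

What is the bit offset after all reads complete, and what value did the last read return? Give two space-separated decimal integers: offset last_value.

Answer: 23 344

Derivation:
Read 1: bits[0:12] width=12 -> value=659 (bin 001010010011); offset now 12 = byte 1 bit 4; 12 bits remain
Read 2: bits[12:14] width=2 -> value=1 (bin 01); offset now 14 = byte 1 bit 6; 10 bits remain
Read 3: bits[14:23] width=9 -> value=344 (bin 101011000); offset now 23 = byte 2 bit 7; 1 bits remain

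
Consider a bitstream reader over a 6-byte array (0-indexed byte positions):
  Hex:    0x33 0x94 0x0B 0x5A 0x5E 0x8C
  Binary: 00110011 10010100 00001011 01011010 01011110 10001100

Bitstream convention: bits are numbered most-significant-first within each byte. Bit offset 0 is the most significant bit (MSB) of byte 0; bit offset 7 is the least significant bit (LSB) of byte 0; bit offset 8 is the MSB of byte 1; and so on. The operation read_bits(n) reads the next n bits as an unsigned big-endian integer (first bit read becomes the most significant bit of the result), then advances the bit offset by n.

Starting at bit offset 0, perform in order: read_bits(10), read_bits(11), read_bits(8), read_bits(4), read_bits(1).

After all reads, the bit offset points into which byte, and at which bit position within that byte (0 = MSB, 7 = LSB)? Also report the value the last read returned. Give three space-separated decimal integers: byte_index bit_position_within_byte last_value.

Read 1: bits[0:10] width=10 -> value=206 (bin 0011001110); offset now 10 = byte 1 bit 2; 38 bits remain
Read 2: bits[10:21] width=11 -> value=641 (bin 01010000001); offset now 21 = byte 2 bit 5; 27 bits remain
Read 3: bits[21:29] width=8 -> value=107 (bin 01101011); offset now 29 = byte 3 bit 5; 19 bits remain
Read 4: bits[29:33] width=4 -> value=4 (bin 0100); offset now 33 = byte 4 bit 1; 15 bits remain
Read 5: bits[33:34] width=1 -> value=1 (bin 1); offset now 34 = byte 4 bit 2; 14 bits remain

Answer: 4 2 1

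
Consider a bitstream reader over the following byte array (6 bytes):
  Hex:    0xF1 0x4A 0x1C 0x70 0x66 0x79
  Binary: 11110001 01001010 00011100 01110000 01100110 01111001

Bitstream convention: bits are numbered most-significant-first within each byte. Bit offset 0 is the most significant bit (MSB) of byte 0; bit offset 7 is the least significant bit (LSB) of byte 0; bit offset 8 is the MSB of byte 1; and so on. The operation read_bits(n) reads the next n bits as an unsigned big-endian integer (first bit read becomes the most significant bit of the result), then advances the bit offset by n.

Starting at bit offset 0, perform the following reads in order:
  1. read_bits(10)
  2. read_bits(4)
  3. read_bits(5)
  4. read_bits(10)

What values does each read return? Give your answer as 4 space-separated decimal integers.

Read 1: bits[0:10] width=10 -> value=965 (bin 1111000101); offset now 10 = byte 1 bit 2; 38 bits remain
Read 2: bits[10:14] width=4 -> value=2 (bin 0010); offset now 14 = byte 1 bit 6; 34 bits remain
Read 3: bits[14:19] width=5 -> value=16 (bin 10000); offset now 19 = byte 2 bit 3; 29 bits remain
Read 4: bits[19:29] width=10 -> value=910 (bin 1110001110); offset now 29 = byte 3 bit 5; 19 bits remain

Answer: 965 2 16 910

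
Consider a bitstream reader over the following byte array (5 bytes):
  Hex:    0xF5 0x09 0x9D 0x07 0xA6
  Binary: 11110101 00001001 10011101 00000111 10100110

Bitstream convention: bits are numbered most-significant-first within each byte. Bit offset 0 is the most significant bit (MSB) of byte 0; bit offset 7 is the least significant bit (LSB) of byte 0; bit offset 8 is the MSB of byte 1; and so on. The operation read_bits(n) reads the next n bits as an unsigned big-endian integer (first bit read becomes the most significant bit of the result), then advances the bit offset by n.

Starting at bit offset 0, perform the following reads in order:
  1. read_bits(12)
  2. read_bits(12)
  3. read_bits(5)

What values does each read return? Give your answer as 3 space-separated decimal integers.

Read 1: bits[0:12] width=12 -> value=3920 (bin 111101010000); offset now 12 = byte 1 bit 4; 28 bits remain
Read 2: bits[12:24] width=12 -> value=2461 (bin 100110011101); offset now 24 = byte 3 bit 0; 16 bits remain
Read 3: bits[24:29] width=5 -> value=0 (bin 00000); offset now 29 = byte 3 bit 5; 11 bits remain

Answer: 3920 2461 0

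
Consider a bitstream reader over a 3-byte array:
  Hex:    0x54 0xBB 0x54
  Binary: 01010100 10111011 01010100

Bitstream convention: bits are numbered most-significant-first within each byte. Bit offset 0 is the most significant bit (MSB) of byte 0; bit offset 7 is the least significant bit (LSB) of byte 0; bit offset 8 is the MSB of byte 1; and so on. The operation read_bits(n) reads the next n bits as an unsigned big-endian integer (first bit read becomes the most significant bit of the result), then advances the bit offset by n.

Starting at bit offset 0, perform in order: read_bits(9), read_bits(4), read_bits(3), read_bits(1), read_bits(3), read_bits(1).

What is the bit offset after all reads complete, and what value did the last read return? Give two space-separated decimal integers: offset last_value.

Read 1: bits[0:9] width=9 -> value=169 (bin 010101001); offset now 9 = byte 1 bit 1; 15 bits remain
Read 2: bits[9:13] width=4 -> value=7 (bin 0111); offset now 13 = byte 1 bit 5; 11 bits remain
Read 3: bits[13:16] width=3 -> value=3 (bin 011); offset now 16 = byte 2 bit 0; 8 bits remain
Read 4: bits[16:17] width=1 -> value=0 (bin 0); offset now 17 = byte 2 bit 1; 7 bits remain
Read 5: bits[17:20] width=3 -> value=5 (bin 101); offset now 20 = byte 2 bit 4; 4 bits remain
Read 6: bits[20:21] width=1 -> value=0 (bin 0); offset now 21 = byte 2 bit 5; 3 bits remain

Answer: 21 0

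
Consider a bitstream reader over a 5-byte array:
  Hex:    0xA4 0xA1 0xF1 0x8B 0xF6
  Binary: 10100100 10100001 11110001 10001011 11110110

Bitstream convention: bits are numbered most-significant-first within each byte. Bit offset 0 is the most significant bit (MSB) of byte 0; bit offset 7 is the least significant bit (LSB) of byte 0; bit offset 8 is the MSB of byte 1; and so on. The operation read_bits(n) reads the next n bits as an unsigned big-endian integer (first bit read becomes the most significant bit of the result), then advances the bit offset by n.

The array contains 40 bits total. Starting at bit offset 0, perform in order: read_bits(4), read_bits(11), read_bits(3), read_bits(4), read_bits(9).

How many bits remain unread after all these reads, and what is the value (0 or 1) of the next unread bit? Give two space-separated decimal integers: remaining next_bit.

Read 1: bits[0:4] width=4 -> value=10 (bin 1010); offset now 4 = byte 0 bit 4; 36 bits remain
Read 2: bits[4:15] width=11 -> value=592 (bin 01001010000); offset now 15 = byte 1 bit 7; 25 bits remain
Read 3: bits[15:18] width=3 -> value=7 (bin 111); offset now 18 = byte 2 bit 2; 22 bits remain
Read 4: bits[18:22] width=4 -> value=12 (bin 1100); offset now 22 = byte 2 bit 6; 18 bits remain
Read 5: bits[22:31] width=9 -> value=197 (bin 011000101); offset now 31 = byte 3 bit 7; 9 bits remain

Answer: 9 1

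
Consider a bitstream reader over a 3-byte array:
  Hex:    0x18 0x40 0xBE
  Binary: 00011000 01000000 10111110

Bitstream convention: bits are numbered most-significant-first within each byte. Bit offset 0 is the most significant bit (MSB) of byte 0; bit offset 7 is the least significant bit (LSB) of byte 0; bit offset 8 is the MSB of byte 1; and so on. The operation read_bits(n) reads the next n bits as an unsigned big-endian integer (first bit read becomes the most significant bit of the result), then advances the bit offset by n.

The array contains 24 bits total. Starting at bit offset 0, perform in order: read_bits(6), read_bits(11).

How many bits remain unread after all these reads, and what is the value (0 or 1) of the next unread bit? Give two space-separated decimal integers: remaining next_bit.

Answer: 7 0

Derivation:
Read 1: bits[0:6] width=6 -> value=6 (bin 000110); offset now 6 = byte 0 bit 6; 18 bits remain
Read 2: bits[6:17] width=11 -> value=129 (bin 00010000001); offset now 17 = byte 2 bit 1; 7 bits remain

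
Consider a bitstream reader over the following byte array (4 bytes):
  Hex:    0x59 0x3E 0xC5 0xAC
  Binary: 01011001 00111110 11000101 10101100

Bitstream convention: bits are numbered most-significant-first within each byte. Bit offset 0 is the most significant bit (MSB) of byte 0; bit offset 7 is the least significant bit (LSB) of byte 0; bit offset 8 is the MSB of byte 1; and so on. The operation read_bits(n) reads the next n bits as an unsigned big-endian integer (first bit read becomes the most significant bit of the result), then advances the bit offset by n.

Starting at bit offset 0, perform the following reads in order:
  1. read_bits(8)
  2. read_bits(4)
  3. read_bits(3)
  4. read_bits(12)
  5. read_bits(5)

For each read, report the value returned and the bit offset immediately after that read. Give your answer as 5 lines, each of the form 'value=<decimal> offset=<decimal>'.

Answer: value=89 offset=8
value=3 offset=12
value=7 offset=15
value=1581 offset=27
value=12 offset=32

Derivation:
Read 1: bits[0:8] width=8 -> value=89 (bin 01011001); offset now 8 = byte 1 bit 0; 24 bits remain
Read 2: bits[8:12] width=4 -> value=3 (bin 0011); offset now 12 = byte 1 bit 4; 20 bits remain
Read 3: bits[12:15] width=3 -> value=7 (bin 111); offset now 15 = byte 1 bit 7; 17 bits remain
Read 4: bits[15:27] width=12 -> value=1581 (bin 011000101101); offset now 27 = byte 3 bit 3; 5 bits remain
Read 5: bits[27:32] width=5 -> value=12 (bin 01100); offset now 32 = byte 4 bit 0; 0 bits remain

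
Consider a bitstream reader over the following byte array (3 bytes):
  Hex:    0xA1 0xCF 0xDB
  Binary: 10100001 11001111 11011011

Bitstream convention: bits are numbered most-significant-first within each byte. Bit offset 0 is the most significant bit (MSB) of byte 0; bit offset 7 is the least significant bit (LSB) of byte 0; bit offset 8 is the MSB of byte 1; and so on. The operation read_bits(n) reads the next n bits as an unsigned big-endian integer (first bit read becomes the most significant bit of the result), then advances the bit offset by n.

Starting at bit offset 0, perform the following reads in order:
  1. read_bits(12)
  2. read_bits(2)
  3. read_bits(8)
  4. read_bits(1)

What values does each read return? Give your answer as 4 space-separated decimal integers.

Answer: 2588 3 246 1

Derivation:
Read 1: bits[0:12] width=12 -> value=2588 (bin 101000011100); offset now 12 = byte 1 bit 4; 12 bits remain
Read 2: bits[12:14] width=2 -> value=3 (bin 11); offset now 14 = byte 1 bit 6; 10 bits remain
Read 3: bits[14:22] width=8 -> value=246 (bin 11110110); offset now 22 = byte 2 bit 6; 2 bits remain
Read 4: bits[22:23] width=1 -> value=1 (bin 1); offset now 23 = byte 2 bit 7; 1 bits remain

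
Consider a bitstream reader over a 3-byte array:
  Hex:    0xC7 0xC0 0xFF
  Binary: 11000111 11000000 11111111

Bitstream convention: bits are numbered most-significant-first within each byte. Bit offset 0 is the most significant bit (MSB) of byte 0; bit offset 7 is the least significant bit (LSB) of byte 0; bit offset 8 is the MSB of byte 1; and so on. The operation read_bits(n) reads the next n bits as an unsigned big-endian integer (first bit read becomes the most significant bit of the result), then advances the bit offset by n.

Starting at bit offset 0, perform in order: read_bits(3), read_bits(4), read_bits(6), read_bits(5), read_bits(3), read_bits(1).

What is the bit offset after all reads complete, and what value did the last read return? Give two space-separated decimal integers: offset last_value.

Read 1: bits[0:3] width=3 -> value=6 (bin 110); offset now 3 = byte 0 bit 3; 21 bits remain
Read 2: bits[3:7] width=4 -> value=3 (bin 0011); offset now 7 = byte 0 bit 7; 17 bits remain
Read 3: bits[7:13] width=6 -> value=56 (bin 111000); offset now 13 = byte 1 bit 5; 11 bits remain
Read 4: bits[13:18] width=5 -> value=3 (bin 00011); offset now 18 = byte 2 bit 2; 6 bits remain
Read 5: bits[18:21] width=3 -> value=7 (bin 111); offset now 21 = byte 2 bit 5; 3 bits remain
Read 6: bits[21:22] width=1 -> value=1 (bin 1); offset now 22 = byte 2 bit 6; 2 bits remain

Answer: 22 1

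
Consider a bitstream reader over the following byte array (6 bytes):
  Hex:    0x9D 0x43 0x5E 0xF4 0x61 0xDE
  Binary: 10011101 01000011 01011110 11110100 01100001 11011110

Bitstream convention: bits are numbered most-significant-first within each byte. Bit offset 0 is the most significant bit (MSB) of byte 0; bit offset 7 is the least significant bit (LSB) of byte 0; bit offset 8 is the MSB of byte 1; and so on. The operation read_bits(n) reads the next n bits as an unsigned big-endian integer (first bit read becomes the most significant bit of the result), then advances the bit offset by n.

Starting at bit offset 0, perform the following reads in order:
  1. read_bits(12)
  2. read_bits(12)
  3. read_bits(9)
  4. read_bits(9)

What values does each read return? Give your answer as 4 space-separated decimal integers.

Answer: 2516 862 488 391

Derivation:
Read 1: bits[0:12] width=12 -> value=2516 (bin 100111010100); offset now 12 = byte 1 bit 4; 36 bits remain
Read 2: bits[12:24] width=12 -> value=862 (bin 001101011110); offset now 24 = byte 3 bit 0; 24 bits remain
Read 3: bits[24:33] width=9 -> value=488 (bin 111101000); offset now 33 = byte 4 bit 1; 15 bits remain
Read 4: bits[33:42] width=9 -> value=391 (bin 110000111); offset now 42 = byte 5 bit 2; 6 bits remain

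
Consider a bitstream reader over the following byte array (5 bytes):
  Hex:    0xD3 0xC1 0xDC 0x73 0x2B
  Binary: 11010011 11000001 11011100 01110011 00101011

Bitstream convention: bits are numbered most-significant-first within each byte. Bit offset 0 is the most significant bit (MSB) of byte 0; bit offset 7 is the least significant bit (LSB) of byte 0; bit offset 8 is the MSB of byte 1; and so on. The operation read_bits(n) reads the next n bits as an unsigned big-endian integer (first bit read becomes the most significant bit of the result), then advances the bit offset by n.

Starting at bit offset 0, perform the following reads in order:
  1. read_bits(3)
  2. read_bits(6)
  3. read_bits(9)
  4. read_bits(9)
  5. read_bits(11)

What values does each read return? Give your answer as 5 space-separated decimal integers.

Read 1: bits[0:3] width=3 -> value=6 (bin 110); offset now 3 = byte 0 bit 3; 37 bits remain
Read 2: bits[3:9] width=6 -> value=39 (bin 100111); offset now 9 = byte 1 bit 1; 31 bits remain
Read 3: bits[9:18] width=9 -> value=263 (bin 100000111); offset now 18 = byte 2 bit 2; 22 bits remain
Read 4: bits[18:27] width=9 -> value=227 (bin 011100011); offset now 27 = byte 3 bit 3; 13 bits remain
Read 5: bits[27:38] width=11 -> value=1226 (bin 10011001010); offset now 38 = byte 4 bit 6; 2 bits remain

Answer: 6 39 263 227 1226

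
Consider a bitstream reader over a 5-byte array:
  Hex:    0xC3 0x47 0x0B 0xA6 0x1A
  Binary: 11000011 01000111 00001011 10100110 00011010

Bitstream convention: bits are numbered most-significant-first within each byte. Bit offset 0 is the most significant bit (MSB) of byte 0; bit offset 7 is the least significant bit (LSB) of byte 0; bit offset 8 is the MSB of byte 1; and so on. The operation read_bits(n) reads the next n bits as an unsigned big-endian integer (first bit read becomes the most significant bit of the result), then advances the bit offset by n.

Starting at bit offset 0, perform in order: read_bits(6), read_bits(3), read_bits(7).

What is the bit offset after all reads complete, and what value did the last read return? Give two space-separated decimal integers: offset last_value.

Answer: 16 71

Derivation:
Read 1: bits[0:6] width=6 -> value=48 (bin 110000); offset now 6 = byte 0 bit 6; 34 bits remain
Read 2: bits[6:9] width=3 -> value=6 (bin 110); offset now 9 = byte 1 bit 1; 31 bits remain
Read 3: bits[9:16] width=7 -> value=71 (bin 1000111); offset now 16 = byte 2 bit 0; 24 bits remain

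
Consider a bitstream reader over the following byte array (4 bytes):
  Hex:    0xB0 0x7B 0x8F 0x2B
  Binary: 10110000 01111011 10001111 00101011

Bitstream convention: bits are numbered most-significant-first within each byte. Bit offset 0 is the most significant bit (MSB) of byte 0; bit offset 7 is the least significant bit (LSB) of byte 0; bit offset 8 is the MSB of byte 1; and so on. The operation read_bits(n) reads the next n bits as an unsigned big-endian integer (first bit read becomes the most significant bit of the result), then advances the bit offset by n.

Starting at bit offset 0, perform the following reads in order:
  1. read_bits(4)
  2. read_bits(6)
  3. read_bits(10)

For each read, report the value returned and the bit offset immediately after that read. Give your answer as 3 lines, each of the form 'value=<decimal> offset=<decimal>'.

Read 1: bits[0:4] width=4 -> value=11 (bin 1011); offset now 4 = byte 0 bit 4; 28 bits remain
Read 2: bits[4:10] width=6 -> value=1 (bin 000001); offset now 10 = byte 1 bit 2; 22 bits remain
Read 3: bits[10:20] width=10 -> value=952 (bin 1110111000); offset now 20 = byte 2 bit 4; 12 bits remain

Answer: value=11 offset=4
value=1 offset=10
value=952 offset=20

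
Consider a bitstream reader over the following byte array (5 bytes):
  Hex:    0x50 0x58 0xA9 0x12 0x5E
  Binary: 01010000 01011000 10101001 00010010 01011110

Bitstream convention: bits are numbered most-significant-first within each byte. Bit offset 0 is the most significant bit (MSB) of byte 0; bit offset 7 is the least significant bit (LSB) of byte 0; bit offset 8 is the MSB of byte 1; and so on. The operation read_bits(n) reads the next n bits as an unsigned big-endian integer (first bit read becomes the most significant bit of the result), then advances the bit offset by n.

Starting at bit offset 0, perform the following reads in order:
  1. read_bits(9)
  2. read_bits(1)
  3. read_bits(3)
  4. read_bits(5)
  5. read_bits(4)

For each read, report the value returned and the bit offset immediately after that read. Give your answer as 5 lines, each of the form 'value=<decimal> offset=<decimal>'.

Read 1: bits[0:9] width=9 -> value=160 (bin 010100000); offset now 9 = byte 1 bit 1; 31 bits remain
Read 2: bits[9:10] width=1 -> value=1 (bin 1); offset now 10 = byte 1 bit 2; 30 bits remain
Read 3: bits[10:13] width=3 -> value=3 (bin 011); offset now 13 = byte 1 bit 5; 27 bits remain
Read 4: bits[13:18] width=5 -> value=2 (bin 00010); offset now 18 = byte 2 bit 2; 22 bits remain
Read 5: bits[18:22] width=4 -> value=10 (bin 1010); offset now 22 = byte 2 bit 6; 18 bits remain

Answer: value=160 offset=9
value=1 offset=10
value=3 offset=13
value=2 offset=18
value=10 offset=22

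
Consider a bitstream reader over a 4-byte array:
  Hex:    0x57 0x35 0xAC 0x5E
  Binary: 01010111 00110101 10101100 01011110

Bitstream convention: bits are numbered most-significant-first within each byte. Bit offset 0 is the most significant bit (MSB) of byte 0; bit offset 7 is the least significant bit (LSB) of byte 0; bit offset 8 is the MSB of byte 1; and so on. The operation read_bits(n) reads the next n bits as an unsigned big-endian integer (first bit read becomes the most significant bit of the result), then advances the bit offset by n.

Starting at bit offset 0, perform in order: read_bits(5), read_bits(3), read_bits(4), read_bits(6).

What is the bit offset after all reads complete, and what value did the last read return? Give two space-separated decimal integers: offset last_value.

Answer: 18 22

Derivation:
Read 1: bits[0:5] width=5 -> value=10 (bin 01010); offset now 5 = byte 0 bit 5; 27 bits remain
Read 2: bits[5:8] width=3 -> value=7 (bin 111); offset now 8 = byte 1 bit 0; 24 bits remain
Read 3: bits[8:12] width=4 -> value=3 (bin 0011); offset now 12 = byte 1 bit 4; 20 bits remain
Read 4: bits[12:18] width=6 -> value=22 (bin 010110); offset now 18 = byte 2 bit 2; 14 bits remain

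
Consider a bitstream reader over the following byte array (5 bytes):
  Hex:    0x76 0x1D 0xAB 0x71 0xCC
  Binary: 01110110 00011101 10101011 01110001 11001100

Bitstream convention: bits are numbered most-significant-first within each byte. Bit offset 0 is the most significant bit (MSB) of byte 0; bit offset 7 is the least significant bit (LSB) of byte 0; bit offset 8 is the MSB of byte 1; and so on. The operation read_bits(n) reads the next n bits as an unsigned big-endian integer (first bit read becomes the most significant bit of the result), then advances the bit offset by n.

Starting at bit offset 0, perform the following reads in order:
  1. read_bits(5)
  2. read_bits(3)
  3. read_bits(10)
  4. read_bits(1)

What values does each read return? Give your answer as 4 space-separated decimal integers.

Read 1: bits[0:5] width=5 -> value=14 (bin 01110); offset now 5 = byte 0 bit 5; 35 bits remain
Read 2: bits[5:8] width=3 -> value=6 (bin 110); offset now 8 = byte 1 bit 0; 32 bits remain
Read 3: bits[8:18] width=10 -> value=118 (bin 0001110110); offset now 18 = byte 2 bit 2; 22 bits remain
Read 4: bits[18:19] width=1 -> value=1 (bin 1); offset now 19 = byte 2 bit 3; 21 bits remain

Answer: 14 6 118 1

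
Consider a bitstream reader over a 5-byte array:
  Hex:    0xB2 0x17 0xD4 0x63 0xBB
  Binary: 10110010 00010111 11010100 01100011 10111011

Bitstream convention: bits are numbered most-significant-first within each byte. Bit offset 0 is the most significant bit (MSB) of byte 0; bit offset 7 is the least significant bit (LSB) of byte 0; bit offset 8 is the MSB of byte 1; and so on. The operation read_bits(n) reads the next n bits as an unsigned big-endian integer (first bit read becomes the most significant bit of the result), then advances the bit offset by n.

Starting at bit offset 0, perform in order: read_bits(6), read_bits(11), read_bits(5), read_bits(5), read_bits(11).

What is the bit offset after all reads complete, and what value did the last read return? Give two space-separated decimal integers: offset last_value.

Answer: 38 238

Derivation:
Read 1: bits[0:6] width=6 -> value=44 (bin 101100); offset now 6 = byte 0 bit 6; 34 bits remain
Read 2: bits[6:17] width=11 -> value=1071 (bin 10000101111); offset now 17 = byte 2 bit 1; 23 bits remain
Read 3: bits[17:22] width=5 -> value=21 (bin 10101); offset now 22 = byte 2 bit 6; 18 bits remain
Read 4: bits[22:27] width=5 -> value=3 (bin 00011); offset now 27 = byte 3 bit 3; 13 bits remain
Read 5: bits[27:38] width=11 -> value=238 (bin 00011101110); offset now 38 = byte 4 bit 6; 2 bits remain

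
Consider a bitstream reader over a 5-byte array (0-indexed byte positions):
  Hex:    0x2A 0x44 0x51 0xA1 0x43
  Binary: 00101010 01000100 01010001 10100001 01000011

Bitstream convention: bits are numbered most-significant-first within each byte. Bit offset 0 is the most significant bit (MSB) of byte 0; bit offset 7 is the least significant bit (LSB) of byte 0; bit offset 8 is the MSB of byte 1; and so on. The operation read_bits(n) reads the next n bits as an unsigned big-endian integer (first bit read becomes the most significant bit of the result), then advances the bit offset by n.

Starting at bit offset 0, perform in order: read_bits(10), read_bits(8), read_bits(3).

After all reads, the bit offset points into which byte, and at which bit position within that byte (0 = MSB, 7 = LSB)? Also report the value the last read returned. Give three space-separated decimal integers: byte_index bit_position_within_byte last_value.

Answer: 2 5 2

Derivation:
Read 1: bits[0:10] width=10 -> value=169 (bin 0010101001); offset now 10 = byte 1 bit 2; 30 bits remain
Read 2: bits[10:18] width=8 -> value=17 (bin 00010001); offset now 18 = byte 2 bit 2; 22 bits remain
Read 3: bits[18:21] width=3 -> value=2 (bin 010); offset now 21 = byte 2 bit 5; 19 bits remain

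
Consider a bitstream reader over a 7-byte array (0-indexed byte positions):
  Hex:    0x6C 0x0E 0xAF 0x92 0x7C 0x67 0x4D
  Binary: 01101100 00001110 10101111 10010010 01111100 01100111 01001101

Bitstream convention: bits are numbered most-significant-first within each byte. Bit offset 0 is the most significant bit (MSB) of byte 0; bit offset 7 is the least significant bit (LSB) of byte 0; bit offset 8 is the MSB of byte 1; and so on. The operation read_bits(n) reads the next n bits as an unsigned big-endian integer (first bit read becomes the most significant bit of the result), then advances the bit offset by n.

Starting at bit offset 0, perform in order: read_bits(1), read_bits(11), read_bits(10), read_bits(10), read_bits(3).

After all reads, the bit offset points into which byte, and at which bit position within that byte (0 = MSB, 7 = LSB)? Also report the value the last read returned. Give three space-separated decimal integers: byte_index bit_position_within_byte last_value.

Answer: 4 3 3

Derivation:
Read 1: bits[0:1] width=1 -> value=0 (bin 0); offset now 1 = byte 0 bit 1; 55 bits remain
Read 2: bits[1:12] width=11 -> value=1728 (bin 11011000000); offset now 12 = byte 1 bit 4; 44 bits remain
Read 3: bits[12:22] width=10 -> value=939 (bin 1110101011); offset now 22 = byte 2 bit 6; 34 bits remain
Read 4: bits[22:32] width=10 -> value=914 (bin 1110010010); offset now 32 = byte 4 bit 0; 24 bits remain
Read 5: bits[32:35] width=3 -> value=3 (bin 011); offset now 35 = byte 4 bit 3; 21 bits remain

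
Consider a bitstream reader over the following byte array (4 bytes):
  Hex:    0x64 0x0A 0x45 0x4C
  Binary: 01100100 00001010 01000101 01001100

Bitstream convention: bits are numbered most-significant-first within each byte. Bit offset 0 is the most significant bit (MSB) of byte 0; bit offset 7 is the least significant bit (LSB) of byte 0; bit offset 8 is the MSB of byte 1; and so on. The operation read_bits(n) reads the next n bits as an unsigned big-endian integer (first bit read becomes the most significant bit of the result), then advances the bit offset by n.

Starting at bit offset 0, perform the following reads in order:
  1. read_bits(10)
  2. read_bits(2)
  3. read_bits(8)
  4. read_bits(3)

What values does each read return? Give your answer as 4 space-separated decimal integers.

Read 1: bits[0:10] width=10 -> value=400 (bin 0110010000); offset now 10 = byte 1 bit 2; 22 bits remain
Read 2: bits[10:12] width=2 -> value=0 (bin 00); offset now 12 = byte 1 bit 4; 20 bits remain
Read 3: bits[12:20] width=8 -> value=164 (bin 10100100); offset now 20 = byte 2 bit 4; 12 bits remain
Read 4: bits[20:23] width=3 -> value=2 (bin 010); offset now 23 = byte 2 bit 7; 9 bits remain

Answer: 400 0 164 2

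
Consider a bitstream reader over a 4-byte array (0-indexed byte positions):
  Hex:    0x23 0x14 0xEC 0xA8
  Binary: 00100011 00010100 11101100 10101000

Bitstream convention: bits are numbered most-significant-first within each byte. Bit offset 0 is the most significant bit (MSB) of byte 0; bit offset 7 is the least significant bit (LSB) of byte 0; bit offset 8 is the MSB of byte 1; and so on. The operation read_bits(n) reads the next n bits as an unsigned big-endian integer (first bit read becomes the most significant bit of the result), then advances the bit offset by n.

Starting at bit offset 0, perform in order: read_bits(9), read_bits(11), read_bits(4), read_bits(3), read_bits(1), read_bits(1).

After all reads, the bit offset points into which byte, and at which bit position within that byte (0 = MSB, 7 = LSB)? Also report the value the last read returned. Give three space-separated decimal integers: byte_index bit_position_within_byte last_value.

Answer: 3 5 1

Derivation:
Read 1: bits[0:9] width=9 -> value=70 (bin 001000110); offset now 9 = byte 1 bit 1; 23 bits remain
Read 2: bits[9:20] width=11 -> value=334 (bin 00101001110); offset now 20 = byte 2 bit 4; 12 bits remain
Read 3: bits[20:24] width=4 -> value=12 (bin 1100); offset now 24 = byte 3 bit 0; 8 bits remain
Read 4: bits[24:27] width=3 -> value=5 (bin 101); offset now 27 = byte 3 bit 3; 5 bits remain
Read 5: bits[27:28] width=1 -> value=0 (bin 0); offset now 28 = byte 3 bit 4; 4 bits remain
Read 6: bits[28:29] width=1 -> value=1 (bin 1); offset now 29 = byte 3 bit 5; 3 bits remain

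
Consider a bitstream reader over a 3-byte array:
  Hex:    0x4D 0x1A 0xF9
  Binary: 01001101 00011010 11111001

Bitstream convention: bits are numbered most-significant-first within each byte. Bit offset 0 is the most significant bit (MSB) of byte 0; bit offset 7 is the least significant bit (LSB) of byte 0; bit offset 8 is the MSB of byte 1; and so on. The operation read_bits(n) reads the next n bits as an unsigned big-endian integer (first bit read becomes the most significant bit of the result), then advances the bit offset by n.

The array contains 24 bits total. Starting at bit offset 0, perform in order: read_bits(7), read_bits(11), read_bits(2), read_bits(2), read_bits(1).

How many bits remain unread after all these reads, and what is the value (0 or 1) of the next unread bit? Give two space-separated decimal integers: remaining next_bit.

Answer: 1 1

Derivation:
Read 1: bits[0:7] width=7 -> value=38 (bin 0100110); offset now 7 = byte 0 bit 7; 17 bits remain
Read 2: bits[7:18] width=11 -> value=1131 (bin 10001101011); offset now 18 = byte 2 bit 2; 6 bits remain
Read 3: bits[18:20] width=2 -> value=3 (bin 11); offset now 20 = byte 2 bit 4; 4 bits remain
Read 4: bits[20:22] width=2 -> value=2 (bin 10); offset now 22 = byte 2 bit 6; 2 bits remain
Read 5: bits[22:23] width=1 -> value=0 (bin 0); offset now 23 = byte 2 bit 7; 1 bits remain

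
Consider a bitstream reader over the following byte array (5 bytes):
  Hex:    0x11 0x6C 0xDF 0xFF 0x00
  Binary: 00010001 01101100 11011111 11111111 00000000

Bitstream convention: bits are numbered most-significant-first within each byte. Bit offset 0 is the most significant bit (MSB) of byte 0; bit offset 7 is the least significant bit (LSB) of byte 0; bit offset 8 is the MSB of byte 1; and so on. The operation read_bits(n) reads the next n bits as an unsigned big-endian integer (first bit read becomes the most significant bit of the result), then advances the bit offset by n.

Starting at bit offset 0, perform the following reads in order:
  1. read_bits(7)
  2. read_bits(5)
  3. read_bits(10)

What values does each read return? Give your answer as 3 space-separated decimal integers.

Answer: 8 22 823

Derivation:
Read 1: bits[0:7] width=7 -> value=8 (bin 0001000); offset now 7 = byte 0 bit 7; 33 bits remain
Read 2: bits[7:12] width=5 -> value=22 (bin 10110); offset now 12 = byte 1 bit 4; 28 bits remain
Read 3: bits[12:22] width=10 -> value=823 (bin 1100110111); offset now 22 = byte 2 bit 6; 18 bits remain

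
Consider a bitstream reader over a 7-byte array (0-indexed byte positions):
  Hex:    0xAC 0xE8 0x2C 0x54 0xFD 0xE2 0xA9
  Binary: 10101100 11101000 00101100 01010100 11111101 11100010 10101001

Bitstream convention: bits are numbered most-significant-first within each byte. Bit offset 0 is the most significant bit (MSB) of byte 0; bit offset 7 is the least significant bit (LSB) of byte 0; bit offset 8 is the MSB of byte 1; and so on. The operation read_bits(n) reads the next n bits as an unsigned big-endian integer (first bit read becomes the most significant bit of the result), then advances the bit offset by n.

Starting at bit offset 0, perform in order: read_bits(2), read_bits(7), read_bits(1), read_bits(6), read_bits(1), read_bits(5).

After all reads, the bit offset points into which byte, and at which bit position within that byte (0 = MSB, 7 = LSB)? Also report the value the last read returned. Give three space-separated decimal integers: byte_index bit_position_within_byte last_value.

Read 1: bits[0:2] width=2 -> value=2 (bin 10); offset now 2 = byte 0 bit 2; 54 bits remain
Read 2: bits[2:9] width=7 -> value=89 (bin 1011001); offset now 9 = byte 1 bit 1; 47 bits remain
Read 3: bits[9:10] width=1 -> value=1 (bin 1); offset now 10 = byte 1 bit 2; 46 bits remain
Read 4: bits[10:16] width=6 -> value=40 (bin 101000); offset now 16 = byte 2 bit 0; 40 bits remain
Read 5: bits[16:17] width=1 -> value=0 (bin 0); offset now 17 = byte 2 bit 1; 39 bits remain
Read 6: bits[17:22] width=5 -> value=11 (bin 01011); offset now 22 = byte 2 bit 6; 34 bits remain

Answer: 2 6 11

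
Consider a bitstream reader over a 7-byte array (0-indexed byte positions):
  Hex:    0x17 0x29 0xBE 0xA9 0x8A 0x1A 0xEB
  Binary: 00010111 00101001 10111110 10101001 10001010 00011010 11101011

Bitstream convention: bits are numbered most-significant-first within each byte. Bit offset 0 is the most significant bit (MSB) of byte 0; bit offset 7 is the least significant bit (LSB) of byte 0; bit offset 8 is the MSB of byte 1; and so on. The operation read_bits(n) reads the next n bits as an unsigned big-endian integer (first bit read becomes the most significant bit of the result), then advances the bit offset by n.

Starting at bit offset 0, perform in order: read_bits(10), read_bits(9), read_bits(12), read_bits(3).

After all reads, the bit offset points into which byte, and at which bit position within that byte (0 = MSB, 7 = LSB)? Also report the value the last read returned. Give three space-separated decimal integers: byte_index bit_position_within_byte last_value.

Read 1: bits[0:10] width=10 -> value=92 (bin 0001011100); offset now 10 = byte 1 bit 2; 46 bits remain
Read 2: bits[10:19] width=9 -> value=333 (bin 101001101); offset now 19 = byte 2 bit 3; 37 bits remain
Read 3: bits[19:31] width=12 -> value=3924 (bin 111101010100); offset now 31 = byte 3 bit 7; 25 bits remain
Read 4: bits[31:34] width=3 -> value=6 (bin 110); offset now 34 = byte 4 bit 2; 22 bits remain

Answer: 4 2 6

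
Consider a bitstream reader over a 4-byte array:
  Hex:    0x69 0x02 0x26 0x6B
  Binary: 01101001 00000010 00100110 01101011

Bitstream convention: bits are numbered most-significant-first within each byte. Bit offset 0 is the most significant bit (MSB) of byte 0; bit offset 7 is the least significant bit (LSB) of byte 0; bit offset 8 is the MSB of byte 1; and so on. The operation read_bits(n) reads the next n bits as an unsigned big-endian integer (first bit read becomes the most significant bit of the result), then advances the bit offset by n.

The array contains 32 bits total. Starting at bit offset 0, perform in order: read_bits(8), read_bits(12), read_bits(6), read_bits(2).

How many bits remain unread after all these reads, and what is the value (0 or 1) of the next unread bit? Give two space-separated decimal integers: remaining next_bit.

Read 1: bits[0:8] width=8 -> value=105 (bin 01101001); offset now 8 = byte 1 bit 0; 24 bits remain
Read 2: bits[8:20] width=12 -> value=34 (bin 000000100010); offset now 20 = byte 2 bit 4; 12 bits remain
Read 3: bits[20:26] width=6 -> value=25 (bin 011001); offset now 26 = byte 3 bit 2; 6 bits remain
Read 4: bits[26:28] width=2 -> value=2 (bin 10); offset now 28 = byte 3 bit 4; 4 bits remain

Answer: 4 1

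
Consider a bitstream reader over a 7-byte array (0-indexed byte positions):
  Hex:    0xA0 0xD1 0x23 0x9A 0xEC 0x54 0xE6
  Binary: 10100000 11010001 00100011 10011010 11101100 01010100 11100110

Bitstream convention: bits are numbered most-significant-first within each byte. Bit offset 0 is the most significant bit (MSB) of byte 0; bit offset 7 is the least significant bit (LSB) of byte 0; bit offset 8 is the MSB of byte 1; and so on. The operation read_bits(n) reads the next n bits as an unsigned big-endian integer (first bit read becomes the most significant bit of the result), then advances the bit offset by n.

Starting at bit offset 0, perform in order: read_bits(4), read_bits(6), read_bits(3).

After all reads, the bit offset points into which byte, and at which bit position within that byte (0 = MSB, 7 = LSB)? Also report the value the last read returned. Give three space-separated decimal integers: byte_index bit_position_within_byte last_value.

Answer: 1 5 2

Derivation:
Read 1: bits[0:4] width=4 -> value=10 (bin 1010); offset now 4 = byte 0 bit 4; 52 bits remain
Read 2: bits[4:10] width=6 -> value=3 (bin 000011); offset now 10 = byte 1 bit 2; 46 bits remain
Read 3: bits[10:13] width=3 -> value=2 (bin 010); offset now 13 = byte 1 bit 5; 43 bits remain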